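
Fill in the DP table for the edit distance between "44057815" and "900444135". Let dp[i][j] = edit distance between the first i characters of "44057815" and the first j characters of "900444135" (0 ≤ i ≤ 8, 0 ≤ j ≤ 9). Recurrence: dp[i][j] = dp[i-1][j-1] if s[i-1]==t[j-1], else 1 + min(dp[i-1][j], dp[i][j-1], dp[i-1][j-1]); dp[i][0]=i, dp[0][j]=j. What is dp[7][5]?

6

   ''  9  0  0  4  4  4  1  3  5
''  0  1  2  3  4  5  6  7  8  9
 4  1  1  2  3  3  4  5  6  7  8
 4  2  2  2  3  3  3  4  5  6  7
 0  3  3  2  2  3  4  4  5  6  7
 5  4  4  3  3  3  4  5  5  6  6
 7  5  5  4  4  4  4  5  6  6  7
 8  6  6  5  5  5  5  5  6  7  7
 1  7  7  6  6  6  6  6  5  6  7
 5  8  8  7  7  7  7  7  6  6  6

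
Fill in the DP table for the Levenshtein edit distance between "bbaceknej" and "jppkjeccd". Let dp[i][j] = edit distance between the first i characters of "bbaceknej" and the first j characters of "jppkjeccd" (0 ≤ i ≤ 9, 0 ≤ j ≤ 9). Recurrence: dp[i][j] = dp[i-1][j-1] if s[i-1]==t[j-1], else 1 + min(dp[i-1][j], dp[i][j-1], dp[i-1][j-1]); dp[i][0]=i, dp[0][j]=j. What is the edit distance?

   ''  j  p  p  k  j  e  c  c  d
''  0  1  2  3  4  5  6  7  8  9
 b  1  1  2  3  4  5  6  7  8  9
 b  2  2  2  3  4  5  6  7  8  9
 a  3  3  3  3  4  5  6  7  8  9
 c  4  4  4  4  4  5  6  6  7  8
 e  5  5  5  5  5  5  5  6  7  8
 k  6  6  6  6  5  6  6  6  7  8
 n  7  7  7  7  6  6  7  7  7  8
 e  8  8  8  8  7  7  6  7  8  8
 j  9  8  9  9  8  7  7  7  8  9

9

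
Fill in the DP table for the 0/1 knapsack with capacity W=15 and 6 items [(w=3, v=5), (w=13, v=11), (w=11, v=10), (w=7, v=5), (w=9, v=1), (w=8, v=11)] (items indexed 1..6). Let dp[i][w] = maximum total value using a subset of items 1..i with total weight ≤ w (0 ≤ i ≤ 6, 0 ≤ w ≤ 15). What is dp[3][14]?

15

i\w   0   1   2   3   4   5   6   7   8   9  10  11  12  13  14  15
  0   0   0   0   0   0   0   0   0   0   0   0   0   0   0   0   0
  1   0   0   0   5   5   5   5   5   5   5   5   5   5   5   5   5
  2   0   0   0   5   5   5   5   5   5   5   5   5   5  11  11  11
  3   0   0   0   5   5   5   5   5   5   5   5  10  10  11  15  15
  4   0   0   0   5   5   5   5   5   5   5  10  10  10  11  15  15
  5   0   0   0   5   5   5   5   5   5   5  10  10  10  11  15  15
  6   0   0   0   5   5   5   5   5  11  11  11  16  16  16  16  16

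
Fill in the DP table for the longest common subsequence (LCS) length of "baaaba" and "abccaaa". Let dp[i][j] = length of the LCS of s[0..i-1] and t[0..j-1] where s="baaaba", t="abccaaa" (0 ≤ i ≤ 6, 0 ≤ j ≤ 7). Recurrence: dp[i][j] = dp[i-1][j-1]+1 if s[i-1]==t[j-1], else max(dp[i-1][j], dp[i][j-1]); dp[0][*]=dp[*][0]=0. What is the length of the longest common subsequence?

   ''  a  b  c  c  a  a  a
''  0  0  0  0  0  0  0  0
 b  0  0  1  1  1  1  1  1
 a  0  1  1  1  1  2  2  2
 a  0  1  1  1  1  2  3  3
 a  0  1  1  1  1  2  3  4
 b  0  1  2  2  2  2  3  4
 a  0  1  2  2  2  3  3  4

4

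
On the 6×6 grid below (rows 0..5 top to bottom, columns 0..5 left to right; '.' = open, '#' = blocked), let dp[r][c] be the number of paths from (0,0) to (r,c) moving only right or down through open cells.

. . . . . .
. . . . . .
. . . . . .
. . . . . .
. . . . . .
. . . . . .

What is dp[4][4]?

70

r\c   0   1   2   3   4   5
  0   1   1   1   1   1   1
  1   1   2   3   4   5   6
  2   1   3   6  10  15  21
  3   1   4  10  20  35  56
  4   1   5  15  35  70 126
  5   1   6  21  56 126 252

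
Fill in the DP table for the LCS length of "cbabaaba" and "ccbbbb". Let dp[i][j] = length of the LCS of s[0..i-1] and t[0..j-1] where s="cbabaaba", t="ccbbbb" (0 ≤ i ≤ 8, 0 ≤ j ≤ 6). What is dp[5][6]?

3

   ''  c  c  b  b  b  b
''  0  0  0  0  0  0  0
 c  0  1  1  1  1  1  1
 b  0  1  1  2  2  2  2
 a  0  1  1  2  2  2  2
 b  0  1  1  2  3  3  3
 a  0  1  1  2  3  3  3
 a  0  1  1  2  3  3  3
 b  0  1  1  2  3  4  4
 a  0  1  1  2  3  4  4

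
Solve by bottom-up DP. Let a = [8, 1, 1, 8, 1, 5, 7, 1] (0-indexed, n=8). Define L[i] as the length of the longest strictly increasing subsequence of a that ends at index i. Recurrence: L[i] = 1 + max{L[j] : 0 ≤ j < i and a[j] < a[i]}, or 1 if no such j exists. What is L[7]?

   i    0    1    2    3    4    5    6    7
a[i]    8    1    1    8    1    5    7    1
L[i]    1    1    1    2    1    2    3    1

1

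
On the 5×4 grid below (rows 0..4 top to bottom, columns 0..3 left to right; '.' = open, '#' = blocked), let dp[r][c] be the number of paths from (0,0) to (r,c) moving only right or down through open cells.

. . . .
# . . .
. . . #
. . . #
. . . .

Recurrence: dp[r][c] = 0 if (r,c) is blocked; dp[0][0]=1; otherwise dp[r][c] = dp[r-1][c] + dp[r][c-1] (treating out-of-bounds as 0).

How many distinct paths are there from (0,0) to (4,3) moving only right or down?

r\c   0   1   2   3
  0   1   1   1   1
  1   0   1   2   3
  2   0   1   3   0
  3   0   1   4   0
  4   0   1   5   5

5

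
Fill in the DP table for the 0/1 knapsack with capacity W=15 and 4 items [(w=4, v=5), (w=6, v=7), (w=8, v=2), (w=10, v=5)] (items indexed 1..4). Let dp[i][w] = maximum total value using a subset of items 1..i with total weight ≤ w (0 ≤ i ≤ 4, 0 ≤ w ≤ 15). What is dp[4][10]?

i\w   0   1   2   3   4   5   6   7   8   9  10  11  12  13  14  15
  0   0   0   0   0   0   0   0   0   0   0   0   0   0   0   0   0
  1   0   0   0   0   5   5   5   5   5   5   5   5   5   5   5   5
  2   0   0   0   0   5   5   7   7   7   7  12  12  12  12  12  12
  3   0   0   0   0   5   5   7   7   7   7  12  12  12  12  12  12
  4   0   0   0   0   5   5   7   7   7   7  12  12  12  12  12  12

12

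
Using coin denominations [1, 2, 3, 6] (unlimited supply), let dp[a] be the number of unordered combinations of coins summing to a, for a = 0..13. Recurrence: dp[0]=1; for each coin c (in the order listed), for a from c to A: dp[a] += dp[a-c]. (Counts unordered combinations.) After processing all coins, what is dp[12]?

27

after  coin     0     1     2     3     4     5     6     7     8     9    10    11    12    13
          1     1     1     1     1     1     1     1     1     1     1     1     1     1     1
          2     1     1     2     2     3     3     4     4     5     5     6     6     7     7
          3     1     1     2     3     4     5     7     8    10    12    14    16    19    21
          6     1     1     2     3     4     5     8     9    12    15    18    21    27    30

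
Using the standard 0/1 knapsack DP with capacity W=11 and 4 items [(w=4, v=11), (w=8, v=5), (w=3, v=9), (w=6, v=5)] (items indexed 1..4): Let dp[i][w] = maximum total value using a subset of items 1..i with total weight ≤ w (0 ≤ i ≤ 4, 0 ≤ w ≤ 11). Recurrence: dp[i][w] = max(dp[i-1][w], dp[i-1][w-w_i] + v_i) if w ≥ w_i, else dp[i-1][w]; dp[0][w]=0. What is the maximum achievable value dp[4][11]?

i\w   0   1   2   3   4   5   6   7   8   9  10  11
  0   0   0   0   0   0   0   0   0   0   0   0   0
  1   0   0   0   0  11  11  11  11  11  11  11  11
  2   0   0   0   0  11  11  11  11  11  11  11  11
  3   0   0   0   9  11  11  11  20  20  20  20  20
  4   0   0   0   9  11  11  11  20  20  20  20  20

20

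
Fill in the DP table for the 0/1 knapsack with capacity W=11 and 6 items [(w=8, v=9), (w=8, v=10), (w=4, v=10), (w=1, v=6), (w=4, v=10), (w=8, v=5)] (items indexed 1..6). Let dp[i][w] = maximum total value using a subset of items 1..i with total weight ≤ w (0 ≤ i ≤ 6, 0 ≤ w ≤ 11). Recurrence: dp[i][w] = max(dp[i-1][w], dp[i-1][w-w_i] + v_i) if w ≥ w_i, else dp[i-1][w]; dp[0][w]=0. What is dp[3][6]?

i\w   0   1   2   3   4   5   6   7   8   9  10  11
  0   0   0   0   0   0   0   0   0   0   0   0   0
  1   0   0   0   0   0   0   0   0   9   9   9   9
  2   0   0   0   0   0   0   0   0  10  10  10  10
  3   0   0   0   0  10  10  10  10  10  10  10  10
  4   0   6   6   6  10  16  16  16  16  16  16  16
  5   0   6   6   6  10  16  16  16  20  26  26  26
  6   0   6   6   6  10  16  16  16  20  26  26  26

10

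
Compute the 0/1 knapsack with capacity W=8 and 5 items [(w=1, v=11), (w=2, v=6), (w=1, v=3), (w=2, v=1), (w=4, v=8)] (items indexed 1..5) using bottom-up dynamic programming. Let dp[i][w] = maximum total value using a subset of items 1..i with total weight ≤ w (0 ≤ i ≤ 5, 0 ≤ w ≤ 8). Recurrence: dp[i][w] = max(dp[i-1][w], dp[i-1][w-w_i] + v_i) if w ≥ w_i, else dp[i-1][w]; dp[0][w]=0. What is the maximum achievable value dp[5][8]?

i\w   0   1   2   3   4   5   6   7   8
  0   0   0   0   0   0   0   0   0   0
  1   0  11  11  11  11  11  11  11  11
  2   0  11  11  17  17  17  17  17  17
  3   0  11  14  17  20  20  20  20  20
  4   0  11  14  17  20  20  21  21  21
  5   0  11  14  17  20  20  22  25  28

28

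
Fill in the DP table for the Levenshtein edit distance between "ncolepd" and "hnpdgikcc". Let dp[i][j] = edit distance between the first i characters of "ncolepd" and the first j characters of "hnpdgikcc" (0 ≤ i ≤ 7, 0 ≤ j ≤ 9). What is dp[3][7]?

6

   ''  h  n  p  d  g  i  k  c  c
''  0  1  2  3  4  5  6  7  8  9
 n  1  1  1  2  3  4  5  6  7  8
 c  2  2  2  2  3  4  5  6  6  7
 o  3  3  3  3  3  4  5  6  7  7
 l  4  4  4  4  4  4  5  6  7  8
 e  5  5  5  5  5  5  5  6  7  8
 p  6  6  6  5  6  6  6  6  7  8
 d  7  7  7  6  5  6  7  7  7  8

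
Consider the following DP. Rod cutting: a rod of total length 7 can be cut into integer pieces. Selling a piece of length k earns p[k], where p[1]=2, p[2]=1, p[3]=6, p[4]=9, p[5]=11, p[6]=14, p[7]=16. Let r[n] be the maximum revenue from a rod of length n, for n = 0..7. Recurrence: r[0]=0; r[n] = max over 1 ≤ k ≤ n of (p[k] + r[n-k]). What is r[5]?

11

   n    0    1    2    3    4    5    6    7
r[n]    0    2    4    6    9   11   14   16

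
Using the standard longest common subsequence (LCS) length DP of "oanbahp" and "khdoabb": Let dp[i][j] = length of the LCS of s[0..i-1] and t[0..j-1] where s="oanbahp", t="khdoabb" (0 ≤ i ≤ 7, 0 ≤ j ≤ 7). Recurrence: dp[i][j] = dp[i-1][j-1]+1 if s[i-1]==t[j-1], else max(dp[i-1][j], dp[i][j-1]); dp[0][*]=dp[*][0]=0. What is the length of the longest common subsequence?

3

   ''  k  h  d  o  a  b  b
''  0  0  0  0  0  0  0  0
 o  0  0  0  0  1  1  1  1
 a  0  0  0  0  1  2  2  2
 n  0  0  0  0  1  2  2  2
 b  0  0  0  0  1  2  3  3
 a  0  0  0  0  1  2  3  3
 h  0  0  1  1  1  2  3  3
 p  0  0  1  1  1  2  3  3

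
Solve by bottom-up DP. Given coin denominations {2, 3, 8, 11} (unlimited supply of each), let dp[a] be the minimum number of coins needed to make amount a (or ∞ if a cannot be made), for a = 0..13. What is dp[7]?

3

 a  0  1  2  3  4  5  6  7  8  9 10 11 12 13
dp  0  -  1  1  2  2  2  3  1  3  2  1  3  2
(- denotes ∞ / unreachable)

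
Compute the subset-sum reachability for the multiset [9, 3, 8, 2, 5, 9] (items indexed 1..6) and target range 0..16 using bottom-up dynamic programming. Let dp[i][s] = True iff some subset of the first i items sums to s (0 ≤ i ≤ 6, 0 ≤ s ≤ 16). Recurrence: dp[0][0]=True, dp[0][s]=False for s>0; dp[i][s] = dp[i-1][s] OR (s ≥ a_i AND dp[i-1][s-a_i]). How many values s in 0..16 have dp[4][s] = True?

11

i\s   0   1   2   3   4   5   6   7   8   9  10  11  12  13  14  15  16
  0   T   F   F   F   F   F   F   F   F   F   F   F   F   F   F   F   F
  1   T   F   F   F   F   F   F   F   F   T   F   F   F   F   F   F   F
  2   T   F   F   T   F   F   F   F   F   T   F   F   T   F   F   F   F
  3   T   F   F   T   F   F   F   F   T   T   F   T   T   F   F   F   F
  4   T   F   T   T   F   T   F   F   T   T   T   T   T   T   T   F   F
  5   T   F   T   T   F   T   F   T   T   T   T   T   T   T   T   T   T
  6   T   F   T   T   F   T   F   T   T   T   T   T   T   T   T   T   T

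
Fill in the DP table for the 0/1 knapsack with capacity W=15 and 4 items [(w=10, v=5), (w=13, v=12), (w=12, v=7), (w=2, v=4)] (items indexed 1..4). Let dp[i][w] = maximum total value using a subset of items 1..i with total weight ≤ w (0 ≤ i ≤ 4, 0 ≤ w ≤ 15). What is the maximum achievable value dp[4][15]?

i\w   0   1   2   3   4   5   6   7   8   9  10  11  12  13  14  15
  0   0   0   0   0   0   0   0   0   0   0   0   0   0   0   0   0
  1   0   0   0   0   0   0   0   0   0   0   5   5   5   5   5   5
  2   0   0   0   0   0   0   0   0   0   0   5   5   5  12  12  12
  3   0   0   0   0   0   0   0   0   0   0   5   5   7  12  12  12
  4   0   0   4   4   4   4   4   4   4   4   5   5   9  12  12  16

16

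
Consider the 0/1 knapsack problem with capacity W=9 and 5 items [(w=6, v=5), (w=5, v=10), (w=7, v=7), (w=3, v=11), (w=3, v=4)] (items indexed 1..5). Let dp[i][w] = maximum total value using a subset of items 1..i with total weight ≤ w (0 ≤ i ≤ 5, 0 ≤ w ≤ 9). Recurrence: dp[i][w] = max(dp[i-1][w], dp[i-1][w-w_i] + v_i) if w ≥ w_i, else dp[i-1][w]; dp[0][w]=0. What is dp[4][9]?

i\w   0   1   2   3   4   5   6   7   8   9
  0   0   0   0   0   0   0   0   0   0   0
  1   0   0   0   0   0   0   5   5   5   5
  2   0   0   0   0   0  10  10  10  10  10
  3   0   0   0   0   0  10  10  10  10  10
  4   0   0   0  11  11  11  11  11  21  21
  5   0   0   0  11  11  11  15  15  21  21

21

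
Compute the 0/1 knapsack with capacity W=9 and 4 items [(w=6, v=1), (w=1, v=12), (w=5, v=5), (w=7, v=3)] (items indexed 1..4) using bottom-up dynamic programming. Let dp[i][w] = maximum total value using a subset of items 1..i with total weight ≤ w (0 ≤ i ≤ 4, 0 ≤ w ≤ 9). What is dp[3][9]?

i\w   0   1   2   3   4   5   6   7   8   9
  0   0   0   0   0   0   0   0   0   0   0
  1   0   0   0   0   0   0   1   1   1   1
  2   0  12  12  12  12  12  12  13  13  13
  3   0  12  12  12  12  12  17  17  17  17
  4   0  12  12  12  12  12  17  17  17  17

17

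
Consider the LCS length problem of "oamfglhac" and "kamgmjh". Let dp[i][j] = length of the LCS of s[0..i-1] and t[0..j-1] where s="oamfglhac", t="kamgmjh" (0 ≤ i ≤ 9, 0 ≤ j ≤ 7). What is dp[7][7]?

   ''  k  a  m  g  m  j  h
''  0  0  0  0  0  0  0  0
 o  0  0  0  0  0  0  0  0
 a  0  0  1  1  1  1  1  1
 m  0  0  1  2  2  2  2  2
 f  0  0  1  2  2  2  2  2
 g  0  0  1  2  3  3  3  3
 l  0  0  1  2  3  3  3  3
 h  0  0  1  2  3  3  3  4
 a  0  0  1  2  3  3  3  4
 c  0  0  1  2  3  3  3  4

4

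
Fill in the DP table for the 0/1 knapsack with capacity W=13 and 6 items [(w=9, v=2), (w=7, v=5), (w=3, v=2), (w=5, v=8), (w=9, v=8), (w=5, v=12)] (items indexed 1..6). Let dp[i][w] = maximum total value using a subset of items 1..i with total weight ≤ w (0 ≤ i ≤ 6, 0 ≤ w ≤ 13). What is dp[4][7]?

i\w   0   1   2   3   4   5   6   7   8   9  10  11  12  13
  0   0   0   0   0   0   0   0   0   0   0   0   0   0   0
  1   0   0   0   0   0   0   0   0   0   2   2   2   2   2
  2   0   0   0   0   0   0   0   5   5   5   5   5   5   5
  3   0   0   0   2   2   2   2   5   5   5   7   7   7   7
  4   0   0   0   2   2   8   8   8  10  10  10  10  13  13
  5   0   0   0   2   2   8   8   8  10  10  10  10  13  13
  6   0   0   0   2   2  12  12  12  14  14  20  20  20  22

8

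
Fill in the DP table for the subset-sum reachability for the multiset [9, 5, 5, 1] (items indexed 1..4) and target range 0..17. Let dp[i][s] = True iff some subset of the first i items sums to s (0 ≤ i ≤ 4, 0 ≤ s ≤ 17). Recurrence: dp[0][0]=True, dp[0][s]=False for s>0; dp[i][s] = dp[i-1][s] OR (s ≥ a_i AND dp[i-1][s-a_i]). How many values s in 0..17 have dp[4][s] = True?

i\s   0   1   2   3   4   5   6   7   8   9  10  11  12  13  14  15  16  17
  0   T   F   F   F   F   F   F   F   F   F   F   F   F   F   F   F   F   F
  1   T   F   F   F   F   F   F   F   F   T   F   F   F   F   F   F   F   F
  2   T   F   F   F   F   T   F   F   F   T   F   F   F   F   T   F   F   F
  3   T   F   F   F   F   T   F   F   F   T   T   F   F   F   T   F   F   F
  4   T   T   F   F   F   T   T   F   F   T   T   T   F   F   T   T   F   F

9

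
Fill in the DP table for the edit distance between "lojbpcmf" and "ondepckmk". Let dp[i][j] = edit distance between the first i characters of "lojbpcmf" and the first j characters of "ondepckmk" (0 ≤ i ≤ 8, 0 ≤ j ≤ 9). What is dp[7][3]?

6

   ''  o  n  d  e  p  c  k  m  k
''  0  1  2  3  4  5  6  7  8  9
 l  1  1  2  3  4  5  6  7  8  9
 o  2  1  2  3  4  5  6  7  8  9
 j  3  2  2  3  4  5  6  7  8  9
 b  4  3  3  3  4  5  6  7  8  9
 p  5  4  4  4  4  4  5  6  7  8
 c  6  5  5  5  5  5  4  5  6  7
 m  7  6  6  6  6  6  5  5  5  6
 f  8  7  7  7  7  7  6  6  6  6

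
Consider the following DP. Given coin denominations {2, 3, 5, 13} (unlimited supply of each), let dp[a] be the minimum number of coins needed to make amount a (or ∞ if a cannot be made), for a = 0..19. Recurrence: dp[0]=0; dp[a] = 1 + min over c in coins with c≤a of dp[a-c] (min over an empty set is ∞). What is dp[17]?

 a  0  1  2  3  4  5  6  7  8  9 10 11 12 13 14 15 16 17 18 19
dp  0  -  1  1  2  1  2  2  2  3  2  3  3  1  4  2  2  3  2  3
(- denotes ∞ / unreachable)

3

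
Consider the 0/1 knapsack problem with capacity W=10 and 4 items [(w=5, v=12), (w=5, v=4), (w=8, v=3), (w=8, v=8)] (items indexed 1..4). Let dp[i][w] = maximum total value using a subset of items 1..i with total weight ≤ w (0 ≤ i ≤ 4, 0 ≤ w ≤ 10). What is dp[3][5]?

12

i\w   0   1   2   3   4   5   6   7   8   9  10
  0   0   0   0   0   0   0   0   0   0   0   0
  1   0   0   0   0   0  12  12  12  12  12  12
  2   0   0   0   0   0  12  12  12  12  12  16
  3   0   0   0   0   0  12  12  12  12  12  16
  4   0   0   0   0   0  12  12  12  12  12  16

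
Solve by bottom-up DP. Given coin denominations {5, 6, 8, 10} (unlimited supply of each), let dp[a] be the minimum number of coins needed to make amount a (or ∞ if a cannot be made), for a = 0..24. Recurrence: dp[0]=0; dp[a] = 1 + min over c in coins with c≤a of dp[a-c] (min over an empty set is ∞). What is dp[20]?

 a  0  1  2  3  4  5  6  7  8  9 10 11 12 13 14 15 16 17 18 19 20 21 22 23 24
dp  0  -  -  -  -  1  1  -  1  -  1  2  2  2  2  2  2  3  2  3  2  3  3  3  3
(- denotes ∞ / unreachable)

2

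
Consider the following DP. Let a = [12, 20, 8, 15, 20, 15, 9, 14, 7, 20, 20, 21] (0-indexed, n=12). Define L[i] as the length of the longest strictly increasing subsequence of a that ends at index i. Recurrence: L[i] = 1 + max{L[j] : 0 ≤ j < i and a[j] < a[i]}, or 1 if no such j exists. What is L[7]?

3

   i    0    1    2    3    4    5    6    7    8    9   10   11
a[i]   12   20    8   15   20   15    9   14    7   20   20   21
L[i]    1    2    1    2    3    2    2    3    1    4    4    5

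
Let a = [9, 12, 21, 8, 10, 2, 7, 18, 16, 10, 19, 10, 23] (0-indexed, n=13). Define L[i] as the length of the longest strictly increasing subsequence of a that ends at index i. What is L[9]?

   i    0    1    2    3    4    5    6    7    8    9   10   11   12
a[i]    9   12   21    8   10    2    7   18   16   10   19   10   23
L[i]    1    2    3    1    2    1    2    3    3    3    4    3    5

3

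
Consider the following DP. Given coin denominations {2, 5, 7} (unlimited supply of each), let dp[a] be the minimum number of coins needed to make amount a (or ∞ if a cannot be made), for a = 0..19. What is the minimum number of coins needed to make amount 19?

3

 a  0  1  2  3  4  5  6  7  8  9 10 11 12 13 14 15 16 17 18 19
dp  0  -  1  -  2  1  3  1  4  2  2  3  2  4  2  3  3  3  4  3
(- denotes ∞ / unreachable)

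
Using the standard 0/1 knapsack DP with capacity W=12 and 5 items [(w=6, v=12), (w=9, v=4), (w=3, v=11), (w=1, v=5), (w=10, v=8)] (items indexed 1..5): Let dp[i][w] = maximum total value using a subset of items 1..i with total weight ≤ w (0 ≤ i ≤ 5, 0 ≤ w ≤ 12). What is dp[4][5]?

16

i\w   0   1   2   3   4   5   6   7   8   9  10  11  12
  0   0   0   0   0   0   0   0   0   0   0   0   0   0
  1   0   0   0   0   0   0  12  12  12  12  12  12  12
  2   0   0   0   0   0   0  12  12  12  12  12  12  12
  3   0   0   0  11  11  11  12  12  12  23  23  23  23
  4   0   5   5  11  16  16  16  17  17  23  28  28  28
  5   0   5   5  11  16  16  16  17  17  23  28  28  28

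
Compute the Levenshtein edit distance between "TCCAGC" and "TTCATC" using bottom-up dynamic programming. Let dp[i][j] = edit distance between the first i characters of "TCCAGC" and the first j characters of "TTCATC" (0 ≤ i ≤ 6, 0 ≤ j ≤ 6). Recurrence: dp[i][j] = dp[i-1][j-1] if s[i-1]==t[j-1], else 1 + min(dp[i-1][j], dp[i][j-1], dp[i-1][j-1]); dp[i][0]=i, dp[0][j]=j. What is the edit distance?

   ''  T  T  C  A  T  C
''  0  1  2  3  4  5  6
 T  1  0  1  2  3  4  5
 C  2  1  1  1  2  3  4
 C  3  2  2  1  2  3  3
 A  4  3  3  2  1  2  3
 G  5  4  4  3  2  2  3
 C  6  5  5  4  3  3  2

2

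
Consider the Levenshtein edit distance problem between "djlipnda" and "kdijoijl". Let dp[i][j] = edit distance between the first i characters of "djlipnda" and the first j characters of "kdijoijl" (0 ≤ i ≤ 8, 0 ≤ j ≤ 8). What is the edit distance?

   ''  k  d  i  j  o  i  j  l
''  0  1  2  3  4  5  6  7  8
 d  1  1  1  2  3  4  5  6  7
 j  2  2  2  2  2  3  4  5  6
 l  3  3  3  3  3  3  4  5  5
 i  4  4  4  3  4  4  3  4  5
 p  5  5  5  4  4  5  4  4  5
 n  6  6  6  5  5  5  5  5  5
 d  7  7  6  6  6  6  6  6  6
 a  8  8  7  7  7  7  7  7  7

7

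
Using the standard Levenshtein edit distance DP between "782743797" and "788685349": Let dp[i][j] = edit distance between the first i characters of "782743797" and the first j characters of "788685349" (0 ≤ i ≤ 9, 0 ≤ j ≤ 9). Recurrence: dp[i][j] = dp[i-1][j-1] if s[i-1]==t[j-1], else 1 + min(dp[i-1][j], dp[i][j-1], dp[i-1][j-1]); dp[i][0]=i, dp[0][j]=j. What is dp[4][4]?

   ''  7  8  8  6  8  5  3  4  9
''  0  1  2  3  4  5  6  7  8  9
 7  1  0  1  2  3  4  5  6  7  8
 8  2  1  0  1  2  3  4  5  6  7
 2  3  2  1  1  2  3  4  5  6  7
 7  4  3  2  2  2  3  4  5  6  7
 4  5  4  3  3  3  3  4  5  5  6
 3  6  5  4  4  4  4  4  4  5  6
 7  7  6  5  5  5  5  5  5  5  6
 9  8  7  6  6  6  6  6  6  6  5
 7  9  8  7  7  7  7  7  7  7  6

2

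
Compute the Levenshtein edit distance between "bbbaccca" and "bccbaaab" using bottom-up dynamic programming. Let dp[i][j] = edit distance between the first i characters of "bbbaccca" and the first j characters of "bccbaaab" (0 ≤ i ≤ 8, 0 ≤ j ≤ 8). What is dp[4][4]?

3

   ''  b  c  c  b  a  a  a  b
''  0  1  2  3  4  5  6  7  8
 b  1  0  1  2  3  4  5  6  7
 b  2  1  1  2  2  3  4  5  6
 b  3  2  2  2  2  3  4  5  5
 a  4  3  3  3  3  2  3  4  5
 c  5  4  3  3  4  3  3  4  5
 c  6  5  4  3  4  4  4  4  5
 c  7  6  5  4  4  5  5  5  5
 a  8  7  6  5  5  4  5  5  6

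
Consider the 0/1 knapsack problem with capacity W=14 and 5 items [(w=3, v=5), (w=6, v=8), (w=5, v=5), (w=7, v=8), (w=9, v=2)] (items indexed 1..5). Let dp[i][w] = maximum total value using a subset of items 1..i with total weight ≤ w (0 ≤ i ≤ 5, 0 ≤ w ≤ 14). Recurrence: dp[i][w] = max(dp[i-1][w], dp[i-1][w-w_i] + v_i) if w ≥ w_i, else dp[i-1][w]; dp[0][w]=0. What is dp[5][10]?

13

i\w   0   1   2   3   4   5   6   7   8   9  10  11  12  13  14
  0   0   0   0   0   0   0   0   0   0   0   0   0   0   0   0
  1   0   0   0   5   5   5   5   5   5   5   5   5   5   5   5
  2   0   0   0   5   5   5   8   8   8  13  13  13  13  13  13
  3   0   0   0   5   5   5   8   8  10  13  13  13  13  13  18
  4   0   0   0   5   5   5   8   8  10  13  13  13  13  16  18
  5   0   0   0   5   5   5   8   8  10  13  13  13  13  16  18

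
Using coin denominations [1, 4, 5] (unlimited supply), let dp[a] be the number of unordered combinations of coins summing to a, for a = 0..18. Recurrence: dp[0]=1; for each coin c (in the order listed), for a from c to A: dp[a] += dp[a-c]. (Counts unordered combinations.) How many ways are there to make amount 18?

after  coin     0     1     2     3     4     5     6     7     8     9    10    11    12    13    14    15    16    17    18
          1     1     1     1     1     1     1     1     1     1     1     1     1     1     1     1     1     1     1     1
          4     1     1     1     1     2     2     2     2     3     3     3     3     4     4     4     4     5     5     5
          5     1     1     1     1     2     3     3     3     4     5     6     6     7     8     9    10    11    12    13

13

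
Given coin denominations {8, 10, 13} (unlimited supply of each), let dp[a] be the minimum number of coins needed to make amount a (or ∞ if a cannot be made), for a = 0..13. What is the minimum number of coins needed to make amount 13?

1

 a  0  1  2  3  4  5  6  7  8  9 10 11 12 13
dp  0  -  -  -  -  -  -  -  1  -  1  -  -  1
(- denotes ∞ / unreachable)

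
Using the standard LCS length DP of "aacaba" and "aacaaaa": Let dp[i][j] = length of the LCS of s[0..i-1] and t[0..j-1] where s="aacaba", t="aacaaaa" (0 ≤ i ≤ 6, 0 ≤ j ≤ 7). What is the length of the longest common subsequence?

   ''  a  a  c  a  a  a  a
''  0  0  0  0  0  0  0  0
 a  0  1  1  1  1  1  1  1
 a  0  1  2  2  2  2  2  2
 c  0  1  2  3  3  3  3  3
 a  0  1  2  3  4  4  4  4
 b  0  1  2  3  4  4  4  4
 a  0  1  2  3  4  5  5  5

5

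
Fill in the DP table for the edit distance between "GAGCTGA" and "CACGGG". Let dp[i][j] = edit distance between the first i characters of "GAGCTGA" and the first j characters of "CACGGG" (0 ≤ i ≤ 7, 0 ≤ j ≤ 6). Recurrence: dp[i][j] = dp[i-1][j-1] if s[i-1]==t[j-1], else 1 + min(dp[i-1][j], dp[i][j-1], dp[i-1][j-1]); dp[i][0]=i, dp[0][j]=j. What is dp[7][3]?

5

   ''  C  A  C  G  G  G
''  0  1  2  3  4  5  6
 G  1  1  2  3  3  4  5
 A  2  2  1  2  3  4  5
 G  3  3  2  2  2  3  4
 C  4  3  3  2  3  3  4
 T  5  4  4  3  3  4  4
 G  6  5  5  4  3  3  4
 A  7  6  5  5  4  4  4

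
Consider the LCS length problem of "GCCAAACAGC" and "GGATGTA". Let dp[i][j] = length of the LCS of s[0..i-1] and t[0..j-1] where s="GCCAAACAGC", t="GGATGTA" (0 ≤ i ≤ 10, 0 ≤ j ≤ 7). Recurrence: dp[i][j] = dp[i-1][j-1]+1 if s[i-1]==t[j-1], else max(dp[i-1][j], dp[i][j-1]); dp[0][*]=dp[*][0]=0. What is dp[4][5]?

   ''  G  G  A  T  G  T  A
''  0  0  0  0  0  0  0  0
 G  0  1  1  1  1  1  1  1
 C  0  1  1  1  1  1  1  1
 C  0  1  1  1  1  1  1  1
 A  0  1  1  2  2  2  2  2
 A  0  1  1  2  2  2  2  3
 A  0  1  1  2  2  2  2  3
 C  0  1  1  2  2  2  2  3
 A  0  1  1  2  2  2  2  3
 G  0  1  2  2  2  3  3  3
 C  0  1  2  2  2  3  3  3

2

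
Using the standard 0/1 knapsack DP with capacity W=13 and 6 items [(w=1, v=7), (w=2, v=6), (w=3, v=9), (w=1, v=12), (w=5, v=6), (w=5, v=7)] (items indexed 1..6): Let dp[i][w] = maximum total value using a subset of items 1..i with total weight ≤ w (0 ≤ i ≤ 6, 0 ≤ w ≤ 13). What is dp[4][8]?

i\w   0   1   2   3   4   5   6   7   8   9  10  11  12  13
  0   0   0   0   0   0   0   0   0   0   0   0   0   0   0
  1   0   7   7   7   7   7   7   7   7   7   7   7   7   7
  2   0   7   7  13  13  13  13  13  13  13  13  13  13  13
  3   0   7   7  13  16  16  22  22  22  22  22  22  22  22
  4   0  12  19  19  25  28  28  34  34  34  34  34  34  34
  5   0  12  19  19  25  28  28  34  34  34  34  34  40  40
  6   0  12  19  19  25  28  28  34  34  34  35  35  41  41

34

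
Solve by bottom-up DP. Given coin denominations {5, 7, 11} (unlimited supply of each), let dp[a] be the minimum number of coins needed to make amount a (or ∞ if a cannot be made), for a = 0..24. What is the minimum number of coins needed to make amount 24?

 a  0  1  2  3  4  5  6  7  8  9 10 11 12 13 14 15 16 17 18 19 20 21 22 23 24
dp  0  -  -  -  -  1  -  1  -  -  2  1  2  -  2  3  2  3  2  3  4  3  2  3  4
(- denotes ∞ / unreachable)

4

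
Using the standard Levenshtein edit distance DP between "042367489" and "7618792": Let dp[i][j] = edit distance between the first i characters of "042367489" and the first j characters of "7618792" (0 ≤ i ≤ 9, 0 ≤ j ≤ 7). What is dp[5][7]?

7

   ''  7  6  1  8  7  9  2
''  0  1  2  3  4  5  6  7
 0  1  1  2  3  4  5  6  7
 4  2  2  2  3  4  5  6  7
 2  3  3  3  3  4  5  6  6
 3  4  4  4  4  4  5  6  7
 6  5  5  4  5  5  5  6  7
 7  6  5  5  5  6  5  6  7
 4  7  6  6  6  6  6  6  7
 8  8  7  7  7  6  7  7  7
 9  9  8  8  8  7  7  7  8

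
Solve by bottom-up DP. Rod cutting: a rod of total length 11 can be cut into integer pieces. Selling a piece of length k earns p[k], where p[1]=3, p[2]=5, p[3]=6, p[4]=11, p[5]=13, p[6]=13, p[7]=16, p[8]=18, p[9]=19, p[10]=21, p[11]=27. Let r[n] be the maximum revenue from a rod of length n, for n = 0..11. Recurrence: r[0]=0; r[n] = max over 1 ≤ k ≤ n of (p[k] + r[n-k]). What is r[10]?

30

   n    0    1    2    3    4    5    6    7    8    9   10   11
r[n]    0    3    6    9   12   15   18   21   24   27   30   33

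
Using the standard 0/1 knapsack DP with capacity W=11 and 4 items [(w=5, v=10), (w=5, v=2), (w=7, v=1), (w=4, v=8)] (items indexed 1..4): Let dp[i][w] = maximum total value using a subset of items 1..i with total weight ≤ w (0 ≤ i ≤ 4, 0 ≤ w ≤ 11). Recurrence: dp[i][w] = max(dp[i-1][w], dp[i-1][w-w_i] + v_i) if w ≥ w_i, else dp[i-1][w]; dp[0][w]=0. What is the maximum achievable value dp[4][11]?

i\w   0   1   2   3   4   5   6   7   8   9  10  11
  0   0   0   0   0   0   0   0   0   0   0   0   0
  1   0   0   0   0   0  10  10  10  10  10  10  10
  2   0   0   0   0   0  10  10  10  10  10  12  12
  3   0   0   0   0   0  10  10  10  10  10  12  12
  4   0   0   0   0   8  10  10  10  10  18  18  18

18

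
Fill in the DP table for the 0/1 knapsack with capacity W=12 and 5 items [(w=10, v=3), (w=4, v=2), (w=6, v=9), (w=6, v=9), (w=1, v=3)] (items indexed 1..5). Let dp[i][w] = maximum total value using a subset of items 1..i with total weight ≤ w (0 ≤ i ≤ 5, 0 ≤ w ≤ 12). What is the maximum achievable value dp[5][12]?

18

i\w   0   1   2   3   4   5   6   7   8   9  10  11  12
  0   0   0   0   0   0   0   0   0   0   0   0   0   0
  1   0   0   0   0   0   0   0   0   0   0   3   3   3
  2   0   0   0   0   2   2   2   2   2   2   3   3   3
  3   0   0   0   0   2   2   9   9   9   9  11  11  11
  4   0   0   0   0   2   2   9   9   9   9  11  11  18
  5   0   3   3   3   3   5   9  12  12  12  12  14  18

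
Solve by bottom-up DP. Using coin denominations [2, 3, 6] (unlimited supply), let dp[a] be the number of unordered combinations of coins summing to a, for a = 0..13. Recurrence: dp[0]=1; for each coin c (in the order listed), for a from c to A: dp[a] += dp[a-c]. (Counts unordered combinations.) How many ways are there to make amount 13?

3

after  coin     0     1     2     3     4     5     6     7     8     9    10    11    12    13
          2     1     0     1     0     1     0     1     0     1     0     1     0     1     0
          3     1     0     1     1     1     1     2     1     2     2     2     2     3     2
          6     1     0     1     1     1     1     3     1     3     3     3     3     6     3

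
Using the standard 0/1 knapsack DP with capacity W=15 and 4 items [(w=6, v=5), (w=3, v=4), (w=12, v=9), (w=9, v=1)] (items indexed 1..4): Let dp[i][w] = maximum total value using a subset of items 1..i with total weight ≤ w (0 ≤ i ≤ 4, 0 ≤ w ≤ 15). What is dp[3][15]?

13

i\w   0   1   2   3   4   5   6   7   8   9  10  11  12  13  14  15
  0   0   0   0   0   0   0   0   0   0   0   0   0   0   0   0   0
  1   0   0   0   0   0   0   5   5   5   5   5   5   5   5   5   5
  2   0   0   0   4   4   4   5   5   5   9   9   9   9   9   9   9
  3   0   0   0   4   4   4   5   5   5   9   9   9   9   9   9  13
  4   0   0   0   4   4   4   5   5   5   9   9   9   9   9   9  13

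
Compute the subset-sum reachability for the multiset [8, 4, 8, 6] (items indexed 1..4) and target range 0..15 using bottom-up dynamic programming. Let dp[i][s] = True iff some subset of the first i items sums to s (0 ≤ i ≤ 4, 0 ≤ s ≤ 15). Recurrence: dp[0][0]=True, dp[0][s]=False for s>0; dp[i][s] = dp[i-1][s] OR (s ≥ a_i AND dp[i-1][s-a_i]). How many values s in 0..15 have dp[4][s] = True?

7

i\s   0   1   2   3   4   5   6   7   8   9  10  11  12  13  14  15
  0   T   F   F   F   F   F   F   F   F   F   F   F   F   F   F   F
  1   T   F   F   F   F   F   F   F   T   F   F   F   F   F   F   F
  2   T   F   F   F   T   F   F   F   T   F   F   F   T   F   F   F
  3   T   F   F   F   T   F   F   F   T   F   F   F   T   F   F   F
  4   T   F   F   F   T   F   T   F   T   F   T   F   T   F   T   F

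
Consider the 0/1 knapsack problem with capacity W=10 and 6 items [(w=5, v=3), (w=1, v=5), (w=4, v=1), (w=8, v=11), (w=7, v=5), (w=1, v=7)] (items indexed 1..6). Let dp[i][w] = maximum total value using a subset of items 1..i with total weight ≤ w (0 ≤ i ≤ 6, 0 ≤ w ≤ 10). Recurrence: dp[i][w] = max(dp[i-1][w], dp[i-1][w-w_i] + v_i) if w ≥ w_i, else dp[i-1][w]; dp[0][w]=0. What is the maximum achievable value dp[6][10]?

i\w   0   1   2   3   4   5   6   7   8   9  10
  0   0   0   0   0   0   0   0   0   0   0   0
  1   0   0   0   0   0   3   3   3   3   3   3
  2   0   5   5   5   5   5   8   8   8   8   8
  3   0   5   5   5   5   6   8   8   8   8   9
  4   0   5   5   5   5   6   8   8  11  16  16
  5   0   5   5   5   5   6   8   8  11  16  16
  6   0   7  12  12  12  12  13  15  15  18  23

23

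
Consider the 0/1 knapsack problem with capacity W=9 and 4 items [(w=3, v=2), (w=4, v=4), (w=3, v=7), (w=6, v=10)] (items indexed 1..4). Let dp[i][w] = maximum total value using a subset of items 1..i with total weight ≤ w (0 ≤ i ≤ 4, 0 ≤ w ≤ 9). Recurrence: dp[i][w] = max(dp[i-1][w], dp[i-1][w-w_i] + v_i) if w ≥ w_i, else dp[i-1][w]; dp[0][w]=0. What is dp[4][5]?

i\w   0   1   2   3   4   5   6   7   8   9
  0   0   0   0   0   0   0   0   0   0   0
  1   0   0   0   2   2   2   2   2   2   2
  2   0   0   0   2   4   4   4   6   6   6
  3   0   0   0   7   7   7   9  11  11  11
  4   0   0   0   7   7   7  10  11  11  17

7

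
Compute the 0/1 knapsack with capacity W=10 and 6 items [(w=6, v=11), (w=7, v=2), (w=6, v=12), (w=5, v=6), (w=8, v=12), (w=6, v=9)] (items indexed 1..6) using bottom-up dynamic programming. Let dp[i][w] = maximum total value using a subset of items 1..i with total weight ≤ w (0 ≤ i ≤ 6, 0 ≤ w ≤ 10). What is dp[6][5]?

i\w   0   1   2   3   4   5   6   7   8   9  10
  0   0   0   0   0   0   0   0   0   0   0   0
  1   0   0   0   0   0   0  11  11  11  11  11
  2   0   0   0   0   0   0  11  11  11  11  11
  3   0   0   0   0   0   0  12  12  12  12  12
  4   0   0   0   0   0   6  12  12  12  12  12
  5   0   0   0   0   0   6  12  12  12  12  12
  6   0   0   0   0   0   6  12  12  12  12  12

6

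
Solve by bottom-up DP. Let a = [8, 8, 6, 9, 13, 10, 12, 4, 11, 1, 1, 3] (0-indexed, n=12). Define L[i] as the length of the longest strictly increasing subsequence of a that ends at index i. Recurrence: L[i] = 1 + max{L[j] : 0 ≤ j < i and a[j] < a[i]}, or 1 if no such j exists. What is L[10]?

   i    0    1    2    3    4    5    6    7    8    9   10   11
a[i]    8    8    6    9   13   10   12    4   11    1    1    3
L[i]    1    1    1    2    3    3    4    1    4    1    1    2

1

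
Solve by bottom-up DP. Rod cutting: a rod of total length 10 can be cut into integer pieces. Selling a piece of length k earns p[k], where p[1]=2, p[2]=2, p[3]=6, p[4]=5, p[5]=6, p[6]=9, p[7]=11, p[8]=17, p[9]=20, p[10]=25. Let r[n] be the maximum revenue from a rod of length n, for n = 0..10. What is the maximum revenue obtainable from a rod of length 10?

25

   n    0    1    2    3    4    5    6    7    8    9   10
r[n]    0    2    4    6    8   10   12   14   17   20   25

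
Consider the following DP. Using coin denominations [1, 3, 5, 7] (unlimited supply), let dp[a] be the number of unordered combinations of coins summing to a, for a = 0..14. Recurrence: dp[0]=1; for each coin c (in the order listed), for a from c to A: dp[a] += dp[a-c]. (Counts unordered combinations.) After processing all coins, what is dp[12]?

12

after  coin     0     1     2     3     4     5     6     7     8     9    10    11    12    13    14
          1     1     1     1     1     1     1     1     1     1     1     1     1     1     1     1
          3     1     1     1     2     2     2     3     3     3     4     4     4     5     5     5
          5     1     1     1     2     2     3     4     4     5     6     7     8     9    10    11
          7     1     1     1     2     2     3     4     5     6     7     9    10    12    14    16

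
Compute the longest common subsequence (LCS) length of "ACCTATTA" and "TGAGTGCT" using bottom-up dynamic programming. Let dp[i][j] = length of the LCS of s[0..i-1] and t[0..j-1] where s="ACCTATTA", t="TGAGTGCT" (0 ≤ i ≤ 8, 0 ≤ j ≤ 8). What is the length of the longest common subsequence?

   ''  T  G  A  G  T  G  C  T
''  0  0  0  0  0  0  0  0  0
 A  0  0  0  1  1  1  1  1  1
 C  0  0  0  1  1  1  1  2  2
 C  0  0  0  1  1  1  1  2  2
 T  0  1  1  1  1  2  2  2  3
 A  0  1  1  2  2  2  2  2  3
 T  0  1  1  2  2  3  3  3  3
 T  0  1  1  2  2  3  3  3  4
 A  0  1  1  2  2  3  3  3  4

4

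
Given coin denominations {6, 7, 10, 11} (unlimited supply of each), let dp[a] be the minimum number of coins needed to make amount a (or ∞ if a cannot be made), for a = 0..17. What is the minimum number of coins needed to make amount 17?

 a  0  1  2  3  4  5  6  7  8  9 10 11 12 13 14 15 16 17
dp  0  -  -  -  -  -  1  1  -  -  1  1  2  2  2  -  2  2
(- denotes ∞ / unreachable)

2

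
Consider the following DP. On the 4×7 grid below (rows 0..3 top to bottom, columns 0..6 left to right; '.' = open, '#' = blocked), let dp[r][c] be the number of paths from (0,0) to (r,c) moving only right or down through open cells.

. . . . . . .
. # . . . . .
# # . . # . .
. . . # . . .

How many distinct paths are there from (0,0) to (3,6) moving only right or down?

13

r\c   0   1   2   3   4   5   6
  0   1   1   1   1   1   1   1
  1   1   0   1   2   3   4   5
  2   0   0   1   3   0   4   9
  3   0   0   1   0   0   4  13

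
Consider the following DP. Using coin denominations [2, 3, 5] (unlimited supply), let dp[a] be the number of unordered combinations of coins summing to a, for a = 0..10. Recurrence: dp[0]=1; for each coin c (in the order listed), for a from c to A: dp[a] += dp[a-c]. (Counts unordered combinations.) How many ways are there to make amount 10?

4

after  coin     0     1     2     3     4     5     6     7     8     9    10
          2     1     0     1     0     1     0     1     0     1     0     1
          3     1     0     1     1     1     1     2     1     2     2     2
          5     1     0     1     1     1     2     2     2     3     3     4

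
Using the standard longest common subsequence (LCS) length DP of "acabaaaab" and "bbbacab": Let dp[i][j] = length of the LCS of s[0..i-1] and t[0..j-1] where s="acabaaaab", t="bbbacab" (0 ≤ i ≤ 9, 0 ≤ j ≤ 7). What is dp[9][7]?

4

   ''  b  b  b  a  c  a  b
''  0  0  0  0  0  0  0  0
 a  0  0  0  0  1  1  1  1
 c  0  0  0  0  1  2  2  2
 a  0  0  0  0  1  2  3  3
 b  0  1  1  1  1  2  3  4
 a  0  1  1  1  2  2  3  4
 a  0  1  1  1  2  2  3  4
 a  0  1  1  1  2  2  3  4
 a  0  1  1  1  2  2  3  4
 b  0  1  2  2  2  2  3  4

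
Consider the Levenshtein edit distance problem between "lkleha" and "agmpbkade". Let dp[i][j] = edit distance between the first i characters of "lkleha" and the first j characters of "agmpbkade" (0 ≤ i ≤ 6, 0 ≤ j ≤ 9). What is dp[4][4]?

4

   ''  a  g  m  p  b  k  a  d  e
''  0  1  2  3  4  5  6  7  8  9
 l  1  1  2  3  4  5  6  7  8  9
 k  2  2  2  3  4  5  5  6  7  8
 l  3  3  3  3  4  5  6  6  7  8
 e  4  4  4  4  4  5  6  7  7  7
 h  5  5  5  5  5  5  6  7  8  8
 a  6  5  6  6  6  6  6  6  7  8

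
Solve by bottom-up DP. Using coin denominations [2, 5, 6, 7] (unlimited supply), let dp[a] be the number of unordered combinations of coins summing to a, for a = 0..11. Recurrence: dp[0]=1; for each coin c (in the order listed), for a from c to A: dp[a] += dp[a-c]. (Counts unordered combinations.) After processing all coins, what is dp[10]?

after  coin     0     1     2     3     4     5     6     7     8     9    10    11
          2     1     0     1     0     1     0     1     0     1     0     1     0
          5     1     0     1     0     1     1     1     1     1     1     2     1
          6     1     0     1     0     1     1     2     1     2     1     3     2
          7     1     0     1     0     1     1     2     2     2     2     3     3

3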